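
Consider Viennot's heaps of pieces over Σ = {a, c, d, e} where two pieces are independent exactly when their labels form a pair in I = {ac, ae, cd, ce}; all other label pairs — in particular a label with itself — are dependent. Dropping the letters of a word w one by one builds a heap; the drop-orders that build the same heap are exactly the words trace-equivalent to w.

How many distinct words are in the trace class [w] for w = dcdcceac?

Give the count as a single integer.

#0=d has no predecessor
#1=c has no predecessor
#2=d depends on [0:d]
#3=c depends on [1:c]
#4=c depends on [3:c]
#5=e depends on [2:d]
#6=a depends on [2:d]
#7=c depends on [4:c]
sources: [0:d, 1:c]
N(rest) = Σ N(rest − s) over sources s of rest; N(one piece) = 1:
  size 1 → [5]=1  [6]=1  [7]=1
  size 2 → [4,7]=1  [5,6]=2  [5,7]=2  [6,7]=2
  size 3 → [2,5,6]=2  [3,4,7]=1  [4,5,7]=3  [4,6,7]=3  [5,6,7]=6
  size 4 → [0,2,5,6]=2  [1,3,4,7]=1  [2,5,6,7]=8  [3,4,5,7]=4  [3,4,6,7]=4  [4,5,6,7]=12
  size 5 → [0,2,5,6,7]=10  [1,3,4,5,7]=5  [1,3,4,6,7]=5  [2,4,5,6,7]=20  [3,4,5,6,7]=20
  size 6 → [0,2,4,5,6,7]=30  [1,3,4,5,6,7]=30  [2,3,4,5,6,7]=40
  first=0(d) contributes 70
  first=1(c) contributes 70
|[w]| = 140

140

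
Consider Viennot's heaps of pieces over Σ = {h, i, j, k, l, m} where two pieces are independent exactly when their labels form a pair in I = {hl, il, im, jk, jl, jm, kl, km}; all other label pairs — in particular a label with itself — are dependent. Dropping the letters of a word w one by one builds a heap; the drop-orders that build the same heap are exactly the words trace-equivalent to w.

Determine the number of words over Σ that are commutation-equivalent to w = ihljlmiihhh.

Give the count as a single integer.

52

drop 0:i onto floor
drop 1:h onto {0:i}
drop 2:l onto floor
drop 3:j onto {1:h}
drop 4:l onto {2:l}
drop 5:m onto {1:h, 4:l}
drop 6:i onto {3:j}
drop 7:i onto {6:i}
drop 8:h onto {5:m, 7:i}
drop 9:h onto {8:h}
drop 10:h onto {9:h}
ground layer = {0:i, 2:l}
drop-orders for the pieces not yet dropped (sum over which currently-grounded one goes next):
  1 to go: {10} 1
  2 to go: {9,10} 1
  3 to go: {8,9,10} 1
  4 to go: {5,8,9,10} 1  {7,8,9,10} 1
  5 to go: {4,5,8,9,10} 1  {5,7,8,9,10} 2  {6,7,8,9,10} 1
  6 to go: {2,4,5,8,9,10} 1  {3,6,7,8,9,10} 1  {4,5,7,8,9,10} 3  {5,6,7,8,9,10} 3
  7 to go: {2,4,5,7,8,9,10} 4  {3,5,6,7,8,9,10} 4  {4,5,6,7,8,9,10} 6
  8 to go: {1,3,5,6,7,8,9,10} 4  {2,4,5,6,7,8,9,10} 10  {3,4,5,6,7,8,9,10} 10
  9 to go: {0,1,3,5,6,7,8,9,10} 4  {1,3,4,5,6,7,8,9,10} 14  {2,3,4,5,6,7,8,9,10} 20
  if 0:i drops first: 34 orders
  if 2:l drops first: 18 orders
heap linearizations: 52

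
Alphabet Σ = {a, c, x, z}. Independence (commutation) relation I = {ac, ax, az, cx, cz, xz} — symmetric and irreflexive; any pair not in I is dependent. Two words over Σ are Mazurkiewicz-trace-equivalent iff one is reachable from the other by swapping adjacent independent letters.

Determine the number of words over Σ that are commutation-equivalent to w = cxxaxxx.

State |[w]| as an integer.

drop 0:c onto floor
drop 1:x onto floor
drop 2:x onto {1:x}
drop 3:a onto floor
drop 4:x onto {2:x}
drop 5:x onto {4:x}
drop 6:x onto {5:x}
ground layer = {0:c, 1:x, 3:a}
drop-orders for the pieces not yet dropped (sum over which currently-grounded one goes next):
  1 to go: {0} 1  {3} 1  {6} 1
  2 to go: {0,3} 2  {0,6} 2  {3,6} 2  {5,6} 1
  3 to go: {0,3,6} 6  {0,5,6} 3  {3,5,6} 3  {4,5,6} 1
  4 to go: {0,3,5,6} 12  {0,4,5,6} 4  {2,4,5,6} 1  {3,4,5,6} 4
  5 to go: {0,2,4,5,6} 5  {0,3,4,5,6} 20  {1,2,4,5,6} 1  {2,3,4,5,6} 5
  if 0:c drops first: 6 orders
  if 1:x drops first: 30 orders
  if 3:a drops first: 6 orders
heap linearizations: 42

42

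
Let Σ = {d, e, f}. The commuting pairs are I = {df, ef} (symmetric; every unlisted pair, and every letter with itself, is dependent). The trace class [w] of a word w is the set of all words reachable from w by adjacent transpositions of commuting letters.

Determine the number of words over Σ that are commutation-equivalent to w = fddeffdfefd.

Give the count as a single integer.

#0=f has no predecessor
#1=d has no predecessor
#2=d depends on [1:d]
#3=e depends on [2:d]
#4=f depends on [0:f]
#5=f depends on [4:f]
#6=d depends on [3:e]
#7=f depends on [5:f]
#8=e depends on [6:d]
#9=f depends on [7:f]
#10=d depends on [8:e]
sources: [0:f, 1:d]
N(rest) = Σ N(rest − s) over sources s of rest; N(one piece) = 1:
  size 1 → [9]=1  [10]=1
  size 2 → [7,9]=1  [8,10]=1  [9,10]=2
  size 3 → [5,7,9]=1  [6,8,10]=1  [7,9,10]=3  [8,9,10]=3
  size 4 → [3,6,8,10]=1  [4,5,7,9]=1  [5,7,9,10]=4  [6,8,9,10]=4  [7,8,9,10]=6
  size 5 → [0,4,5,7,9]=1  [2,3,6,8,10]=1  [3,6,8,9,10]=5  [4,5,7,9,10]=5  [5,7,8,9,10]=10  [6,7,8,9,10]=10
  size 6 → [0,4,5,7,9,10]=6  [1,2,3,6,8,10]=1  [2,3,6,8,9,10]=6  [3,6,7,8,9,10]=15  [4,5,7,8,9,10]=15  [5,6,7,8,9,10]=20
  size 7 → [0,4,5,7,8,9,10]=21  [1,2,3,6,8,9,10]=7  [2,3,6,7,8,9,10]=21  [3,5,6,7,8,9,10]=35  [4,5,6,7,8,9,10]=35
  size 8 → [0,4,5,6,7,8,9,10]=56  [1,2,3,6,7,8,9,10]=28  [2,3,5,6,7,8,9,10]=56  [3,4,5,6,7,8,9,10]=70
  size 9 → [0,3,4,5,6,7,8,9,10]=126  [1,2,3,5,6,7,8,9,10]=84  [2,3,4,5,6,7,8,9,10]=126
  first=0(f) contributes 210
  first=1(d) contributes 252
|[w]| = 462

462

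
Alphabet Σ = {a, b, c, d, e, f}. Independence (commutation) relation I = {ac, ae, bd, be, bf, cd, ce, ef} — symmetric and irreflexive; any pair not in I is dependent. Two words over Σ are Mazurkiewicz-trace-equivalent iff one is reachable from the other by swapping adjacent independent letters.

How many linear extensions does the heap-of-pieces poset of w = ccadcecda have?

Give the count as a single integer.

126

drop 0:c onto floor
drop 1:c onto {0:c}
drop 2:a onto floor
drop 3:d onto {2:a}
drop 4:c onto {1:c}
drop 5:e onto {3:d}
drop 6:c onto {4:c}
drop 7:d onto {5:e}
drop 8:a onto {7:d}
ground layer = {0:c, 2:a}
drop-orders for the pieces not yet dropped (sum over which currently-grounded one goes next):
  1 to go: {6} 1  {8} 1
  2 to go: {4,6} 1  {6,8} 2  {7,8} 1
  3 to go: {1,4,6} 1  {4,6,8} 3  {5,7,8} 1  {6,7,8} 3
  4 to go: {0,1,4,6} 1  {1,4,6,8} 4  {3,5,7,8} 1  {4,6,7,8} 6  {5,6,7,8} 4
  5 to go: {0,1,4,6,8} 5  {1,4,6,7,8} 10  {2,3,5,7,8} 1  {3,5,6,7,8} 5  {4,5,6,7,8} 10
  6 to go: {0,1,4,6,7,8} 15  {1,4,5,6,7,8} 20  {2,3,5,6,7,8} 6  {3,4,5,6,7,8} 15
  7 to go: {0,1,4,5,6,7,8} 35  {1,3,4,5,6,7,8} 35  {2,3,4,5,6,7,8} 21
  if 0:c drops first: 56 orders
  if 2:a drops first: 70 orders
heap linearizations: 126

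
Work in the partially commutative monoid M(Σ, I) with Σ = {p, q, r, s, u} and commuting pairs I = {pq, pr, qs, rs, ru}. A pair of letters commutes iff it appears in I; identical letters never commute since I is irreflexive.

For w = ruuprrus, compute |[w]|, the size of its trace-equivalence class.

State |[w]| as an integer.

56

drop 0:r onto floor
drop 1:u onto floor
drop 2:u onto {1:u}
drop 3:p onto {2:u}
drop 4:r onto {0:r}
drop 5:r onto {4:r}
drop 6:u onto {3:p}
drop 7:s onto {6:u}
ground layer = {0:r, 1:u}
drop-orders for the pieces not yet dropped (sum over which currently-grounded one goes next):
  1 to go: {5} 1  {7} 1
  2 to go: {4,5} 1  {5,7} 2  {6,7} 1
  3 to go: {0,4,5} 1  {3,6,7} 1  {4,5,7} 3  {5,6,7} 3
  4 to go: {0,4,5,7} 4  {2,3,6,7} 1  {3,5,6,7} 4  {4,5,6,7} 6
  5 to go: {0,4,5,6,7} 10  {1,2,3,6,7} 1  {2,3,5,6,7} 5  {3,4,5,6,7} 10
  6 to go: {0,3,4,5,6,7} 20  {1,2,3,5,6,7} 6  {2,3,4,5,6,7} 15
  if 0:r drops first: 21 orders
  if 1:u drops first: 35 orders
heap linearizations: 56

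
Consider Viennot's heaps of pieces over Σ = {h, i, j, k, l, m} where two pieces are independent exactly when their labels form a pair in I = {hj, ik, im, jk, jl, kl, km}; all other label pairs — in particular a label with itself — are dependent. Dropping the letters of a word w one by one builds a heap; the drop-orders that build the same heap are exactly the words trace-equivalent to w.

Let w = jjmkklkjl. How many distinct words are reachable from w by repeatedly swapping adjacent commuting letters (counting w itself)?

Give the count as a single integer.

#0=j has no predecessor
#1=j depends on [0:j]
#2=m depends on [1:j]
#3=k has no predecessor
#4=k depends on [3:k]
#5=l depends on [2:m]
#6=k depends on [4:k]
#7=j depends on [2:m]
#8=l depends on [5:l]
sources: [0:j, 3:k]
N(rest) = Σ N(rest − s) over sources s of rest; N(one piece) = 1:
  size 1 → [6]=1  [7]=1  [8]=1
  size 2 → [4,6]=1  [5,8]=1  [6,7]=2  [6,8]=2  [7,8]=2
  size 3 → [3,4,6]=1  [4,6,7]=3  [4,6,8]=3  [5,6,8]=3  [5,7,8]=3  [6,7,8]=6
  size 4 → [2,5,7,8]=3  [3,4,6,7]=4  [3,4,6,8]=4  [4,5,6,8]=6  [4,6,7,8]=12  [5,6,7,8]=12
  size 5 → [1,2,5,7,8]=3  [2,5,6,7,8]=15  [3,4,5,6,8]=10  [3,4,6,7,8]=20  [4,5,6,7,8]=30
  size 6 → [0,1,2,5,7,8]=3  [1,2,5,6,7,8]=18  [2,4,5,6,7,8]=45  [3,4,5,6,7,8]=60
  size 7 → [0,1,2,5,6,7,8]=21  [1,2,4,5,6,7,8]=63  [2,3,4,5,6,7,8]=105
  first=0(j) contributes 168
  first=3(k) contributes 84
|[w]| = 252

252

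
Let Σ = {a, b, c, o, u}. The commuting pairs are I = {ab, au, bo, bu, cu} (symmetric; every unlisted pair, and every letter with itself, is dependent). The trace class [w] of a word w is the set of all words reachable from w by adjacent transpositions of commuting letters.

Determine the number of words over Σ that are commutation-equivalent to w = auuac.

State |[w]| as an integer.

10

piece 0:a — minimal
piece 1:u — minimal
piece 2:u rests on {1:u}
piece 3:a rests on {0:a}
piece 4:c rests on {3:a}
minimal pieces: {0:a, 1:u}
ways to finish when only these pieces remain (= sum over removing one remaining piece with nothing left below it):
  1 left: {2}→1  {4}→1
  2 left: {1,2}→1  {2,4}→2  {3,4}→1
  3 left: {0,3,4}→1  {1,2,4}→3  {2,3,4}→3
  placing 0:a first → 6 extensions
  placing 1:u first → 4 extensions
total linear extensions = 10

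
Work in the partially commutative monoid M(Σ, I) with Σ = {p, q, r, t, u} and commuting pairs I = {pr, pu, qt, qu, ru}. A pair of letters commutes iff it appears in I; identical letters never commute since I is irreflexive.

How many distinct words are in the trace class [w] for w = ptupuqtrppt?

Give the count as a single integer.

0(p) covers ∅
1(t) covers 0:p
2(u) covers 1:t
3(p) covers 1:t
4(u) covers 2:u
5(q) covers 3:p
6(t) covers 3:p, 4:u
7(r) covers 5:q, 6:t
8(p) covers 5:q, 6:t
9(p) covers 8:p
10(t) covers 7:r, 9:p
floor of heap: 0:p
completions by unplaced set U, small U first (add the entries for U minus each lowest piece of U):
  |U|=1: {10}:1
  |U|=2: {7,10}:1  {9,10}:1
  |U|=3: {7,9,10}:2  {8,9,10}:1
  |U|=4: {7,8,9,10}:3
  |U|=5: {5,7,8,9,10}:3  {6,7,8,9,10}:3
  |U|=6: {4,6,7,8,9,10}:3  {5,6,7,8,9,10}:6
  |U|=7: {2,4,6,7,8,9,10}:3  {3,5,6,7,8,9,10}:6  {4,5,6,7,8,9,10}:9
  |U|=8: {2,4,5,6,7,8,9,10}:12  {3,4,5,6,7,8,9,10}:15
  |U|=9: {2,3,4,5,6,7,8,9,10}:27
  start at 0(p): 27

27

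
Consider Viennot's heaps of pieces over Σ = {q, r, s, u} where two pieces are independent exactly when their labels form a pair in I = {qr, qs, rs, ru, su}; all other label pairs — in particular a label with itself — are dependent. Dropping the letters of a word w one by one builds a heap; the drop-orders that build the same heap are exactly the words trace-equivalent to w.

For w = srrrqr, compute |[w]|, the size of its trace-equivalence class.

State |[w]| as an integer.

drop 0:s onto floor
drop 1:r onto floor
drop 2:r onto {1:r}
drop 3:r onto {2:r}
drop 4:q onto floor
drop 5:r onto {3:r}
ground layer = {0:s, 1:r, 4:q}
drop-orders for the pieces not yet dropped (sum over which currently-grounded one goes next):
  1 to go: {0} 1  {4} 1  {5} 1
  2 to go: {0,4} 2  {0,5} 2  {3,5} 1  {4,5} 2
  3 to go: {0,3,5} 3  {0,4,5} 6  {2,3,5} 1  {3,4,5} 3
  4 to go: {0,2,3,5} 4  {0,3,4,5} 12  {1,2,3,5} 1  {2,3,4,5} 4
  if 0:s drops first: 5 orders
  if 1:r drops first: 20 orders
  if 4:q drops first: 5 orders
heap linearizations: 30

30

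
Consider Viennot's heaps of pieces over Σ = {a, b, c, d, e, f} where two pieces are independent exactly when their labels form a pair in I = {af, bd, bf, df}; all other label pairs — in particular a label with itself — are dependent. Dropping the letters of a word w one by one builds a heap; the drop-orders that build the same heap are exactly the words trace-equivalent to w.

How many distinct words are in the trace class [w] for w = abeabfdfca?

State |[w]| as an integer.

piece 0:a — minimal
piece 1:b rests on {0:a}
piece 2:e rests on {1:b}
piece 3:a rests on {2:e}
piece 4:b rests on {3:a}
piece 5:f rests on {2:e}
piece 6:d rests on {3:a}
piece 7:f rests on {5:f}
piece 8:c rests on {4:b, 6:d, 7:f}
piece 9:a rests on {8:c}
minimal pieces: {0:a}
ways to finish when only these pieces remain (= sum over removing one remaining piece with nothing left below it):
  1 left: {9}→1
  2 left: {8,9}→1
  3 left: {4,8,9}→1  {6,8,9}→1  {7,8,9}→1
  4 left: {4,6,8,9}→2  {4,7,8,9}→2  {5,7,8,9}→1  {6,7,8,9}→2
  5 left: {3,4,6,8,9}→2  {4,5,7,8,9}→3  {4,6,7,8,9}→6  {5,6,7,8,9}→3
  6 left: {3,4,6,7,8,9}→8  {4,5,6,7,8,9}→12
  7 left: {3,4,5,6,7,8,9}→20
  8 left: {2,3,4,5,6,7,8,9}→20
  placing 0:a first → 20 extensions

20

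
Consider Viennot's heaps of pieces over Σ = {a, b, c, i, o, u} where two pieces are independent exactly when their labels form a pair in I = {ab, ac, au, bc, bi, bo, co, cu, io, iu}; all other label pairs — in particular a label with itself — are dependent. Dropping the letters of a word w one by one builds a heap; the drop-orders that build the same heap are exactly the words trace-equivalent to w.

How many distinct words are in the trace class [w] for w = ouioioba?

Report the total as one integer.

78

drop 0:o onto floor
drop 1:u onto {0:o}
drop 2:i onto floor
drop 3:o onto {1:u}
drop 4:i onto {2:i}
drop 5:o onto {3:o}
drop 6:b onto {1:u}
drop 7:a onto {4:i, 5:o}
ground layer = {0:o, 2:i}
drop-orders for the pieces not yet dropped (sum over which currently-grounded one goes next):
  1 to go: {6} 1  {7} 1
  2 to go: {4,7} 1  {5,7} 1  {6,7} 2
  3 to go: {2,4,7} 1  {3,5,7} 1  {4,5,7} 2  {4,6,7} 3  {5,6,7} 3
  4 to go: {2,4,5,7} 3  {2,4,6,7} 4  {3,4,5,7} 3  {3,5,6,7} 4  {4,5,6,7} 8
  5 to go: {1,3,5,6,7} 4  {2,3,4,5,7} 6  {2,4,5,6,7} 15  {3,4,5,6,7} 15
  6 to go: {0,1,3,5,6,7} 4  {1,3,4,5,6,7} 19  {2,3,4,5,6,7} 36
  if 0:o drops first: 55 orders
  if 2:i drops first: 23 orders
heap linearizations: 78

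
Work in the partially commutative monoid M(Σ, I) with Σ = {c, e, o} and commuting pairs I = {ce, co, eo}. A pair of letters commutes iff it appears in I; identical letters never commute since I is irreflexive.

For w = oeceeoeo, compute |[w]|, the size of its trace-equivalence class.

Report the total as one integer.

280

drop 0:o onto floor
drop 1:e onto floor
drop 2:c onto floor
drop 3:e onto {1:e}
drop 4:e onto {3:e}
drop 5:o onto {0:o}
drop 6:e onto {4:e}
drop 7:o onto {5:o}
ground layer = {0:o, 1:e, 2:c}
drop-orders for the pieces not yet dropped (sum over which currently-grounded one goes next):
  1 to go: {2} 1  {6} 1  {7} 1
  2 to go: {2,6} 2  {2,7} 2  {4,6} 1  {5,7} 1  {6,7} 2
  3 to go: {0,5,7} 1  {2,4,6} 3  {2,5,7} 3  {2,6,7} 6  {3,4,6} 1  {4,6,7} 3  {5,6,7} 3
  4 to go: {0,2,5,7} 4  {0,5,6,7} 4  {1,3,4,6} 1  {2,3,4,6} 4  {2,4,6,7} 12  {2,5,6,7} 12  {3,4,6,7} 4  {4,5,6,7} 6
  5 to go: {0,2,5,6,7} 20  {0,4,5,6,7} 10  {1,2,3,4,6} 5  {1,3,4,6,7} 5  {2,3,4,6,7} 20  {2,4,5,6,7} 30  {3,4,5,6,7} 10
  6 to go: {0,2,4,5,6,7} 60  {0,3,4,5,6,7} 20  {1,2,3,4,6,7} 30  {1,3,4,5,6,7} 15  {2,3,4,5,6,7} 60
  if 0:o drops first: 105 orders
  if 1:e drops first: 140 orders
  if 2:c drops first: 35 orders
heap linearizations: 280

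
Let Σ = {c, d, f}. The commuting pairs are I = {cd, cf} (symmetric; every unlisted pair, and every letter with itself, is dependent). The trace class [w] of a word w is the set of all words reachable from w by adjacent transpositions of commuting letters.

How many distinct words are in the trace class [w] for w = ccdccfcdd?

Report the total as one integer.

#0=c has no predecessor
#1=c depends on [0:c]
#2=d has no predecessor
#3=c depends on [1:c]
#4=c depends on [3:c]
#5=f depends on [2:d]
#6=c depends on [4:c]
#7=d depends on [5:f]
#8=d depends on [7:d]
sources: [0:c, 2:d]
N(rest) = Σ N(rest − s) over sources s of rest; N(one piece) = 1:
  size 1 → [6]=1  [8]=1
  size 2 → [4,6]=1  [6,8]=2  [7,8]=1
  size 3 → [3,4,6]=1  [4,6,8]=3  [5,7,8]=1  [6,7,8]=3
  size 4 → [1,3,4,6]=1  [2,5,7,8]=1  [3,4,6,8]=4  [4,6,7,8]=6  [5,6,7,8]=4
  size 5 → [0,1,3,4,6]=1  [1,3,4,6,8]=5  [2,5,6,7,8]=5  [3,4,6,7,8]=10  [4,5,6,7,8]=10
  size 6 → [0,1,3,4,6,8]=6  [1,3,4,6,7,8]=15  [2,4,5,6,7,8]=15  [3,4,5,6,7,8]=20
  size 7 → [0,1,3,4,6,7,8]=21  [1,3,4,5,6,7,8]=35  [2,3,4,5,6,7,8]=35
  first=0(c) contributes 70
  first=2(d) contributes 56
|[w]| = 126

126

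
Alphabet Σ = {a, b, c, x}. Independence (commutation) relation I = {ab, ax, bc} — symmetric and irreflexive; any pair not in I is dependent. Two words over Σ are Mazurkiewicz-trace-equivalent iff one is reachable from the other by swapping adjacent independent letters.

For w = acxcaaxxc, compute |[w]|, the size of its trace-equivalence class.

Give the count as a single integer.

6

#0=a has no predecessor
#1=c depends on [0:a]
#2=x depends on [1:c]
#3=c depends on [2:x]
#4=a depends on [3:c]
#5=a depends on [4:a]
#6=x depends on [3:c]
#7=x depends on [6:x]
#8=c depends on [5:a, 7:x]
sources: [0:a]
N(rest) = Σ N(rest − s) over sources s of rest; N(one piece) = 1:
  size 1 → [8]=1
  size 2 → [5,8]=1  [7,8]=1
  size 3 → [4,5,8]=1  [5,7,8]=2  [6,7,8]=1
  size 4 → [4,5,7,8]=3  [5,6,7,8]=3
  size 5 → [4,5,6,7,8]=6
  size 6 → [3,4,5,6,7,8]=6
  size 7 → [2,3,4,5,6,7,8]=6
  first=0(a) contributes 6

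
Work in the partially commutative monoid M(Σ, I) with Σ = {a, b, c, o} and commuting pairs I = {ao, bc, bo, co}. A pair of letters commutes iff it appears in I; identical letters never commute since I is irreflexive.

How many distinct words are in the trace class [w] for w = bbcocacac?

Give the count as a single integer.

54

0(b) covers ∅
1(b) covers 0:b
2(c) covers ∅
3(o) covers ∅
4(c) covers 2:c
5(a) covers 1:b, 4:c
6(c) covers 5:a
7(a) covers 6:c
8(c) covers 7:a
floor of heap: 0:b, 2:c, 3:o
completions by unplaced set U, small U first (add the entries for U minus each lowest piece of U):
  |U|=1: {3}:1  {8}:1
  |U|=2: {3,8}:2  {7,8}:1
  |U|=3: {3,7,8}:3  {6,7,8}:1
  |U|=4: {3,6,7,8}:4  {5,6,7,8}:1
  |U|=5: {1,5,6,7,8}:1  {3,5,6,7,8}:5  {4,5,6,7,8}:1
  |U|=6: {0,1,5,6,7,8}:1  {1,3,5,6,7,8}:6  {1,4,5,6,7,8}:2  {2,4,5,6,7,8}:1  {3,4,5,6,7,8}:6
  |U|=7: {0,1,3,5,6,7,8}:7  {0,1,4,5,6,7,8}:3  {1,2,4,5,6,7,8}:3  {1,3,4,5,6,7,8}:14  {2,3,4,5,6,7,8}:7
  start at 0(b): 24
  start at 2(c): 24
  start at 3(o): 6
sum over floor = 54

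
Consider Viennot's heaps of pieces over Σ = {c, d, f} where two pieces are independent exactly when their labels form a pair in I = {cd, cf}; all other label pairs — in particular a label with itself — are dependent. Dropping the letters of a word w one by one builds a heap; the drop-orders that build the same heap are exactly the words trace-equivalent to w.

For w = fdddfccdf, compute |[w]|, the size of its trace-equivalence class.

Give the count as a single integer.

36

#0=f has no predecessor
#1=d depends on [0:f]
#2=d depends on [1:d]
#3=d depends on [2:d]
#4=f depends on [3:d]
#5=c has no predecessor
#6=c depends on [5:c]
#7=d depends on [4:f]
#8=f depends on [7:d]
sources: [0:f, 5:c]
N(rest) = Σ N(rest − s) over sources s of rest; N(one piece) = 1:
  size 1 → [6]=1  [8]=1
  size 2 → [5,6]=1  [6,8]=2  [7,8]=1
  size 3 → [4,7,8]=1  [5,6,8]=3  [6,7,8]=3
  size 4 → [3,4,7,8]=1  [4,6,7,8]=4  [5,6,7,8]=6
  size 5 → [2,3,4,7,8]=1  [3,4,6,7,8]=5  [4,5,6,7,8]=10
  size 6 → [1,2,3,4,7,8]=1  [2,3,4,6,7,8]=6  [3,4,5,6,7,8]=15
  size 7 → [0,1,2,3,4,7,8]=1  [1,2,3,4,6,7,8]=7  [2,3,4,5,6,7,8]=21
  first=0(f) contributes 28
  first=5(c) contributes 8
|[w]| = 36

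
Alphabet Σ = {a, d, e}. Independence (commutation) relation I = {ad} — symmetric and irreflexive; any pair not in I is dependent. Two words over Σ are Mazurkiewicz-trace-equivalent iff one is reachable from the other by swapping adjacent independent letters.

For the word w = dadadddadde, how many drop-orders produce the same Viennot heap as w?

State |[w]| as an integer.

drop 0:d onto floor
drop 1:a onto floor
drop 2:d onto {0:d}
drop 3:a onto {1:a}
drop 4:d onto {2:d}
drop 5:d onto {4:d}
drop 6:d onto {5:d}
drop 7:a onto {3:a}
drop 8:d onto {6:d}
drop 9:d onto {8:d}
drop 10:e onto {7:a, 9:d}
ground layer = {0:d, 1:a}
drop-orders for the pieces not yet dropped (sum over which currently-grounded one goes next):
  1 to go: {10} 1
  2 to go: {7,10} 1  {9,10} 1
  3 to go: {3,7,10} 1  {7,9,10} 2  {8,9,10} 1
  4 to go: {1,3,7,10} 1  {3,7,9,10} 3  {6,8,9,10} 1  {7,8,9,10} 3
  5 to go: {1,3,7,9,10} 4  {3,7,8,9,10} 6  {5,6,8,9,10} 1  {6,7,8,9,10} 4
  6 to go: {1,3,7,8,9,10} 10  {3,6,7,8,9,10} 10  {4,5,6,8,9,10} 1  {5,6,7,8,9,10} 5
  7 to go: {1,3,6,7,8,9,10} 20  {2,4,5,6,8,9,10} 1  {3,5,6,7,8,9,10} 15  {4,5,6,7,8,9,10} 6
  8 to go: {0,2,4,5,6,8,9,10} 1  {1,3,5,6,7,8,9,10} 35  {2,4,5,6,7,8,9,10} 7  {3,4,5,6,7,8,9,10} 21
  9 to go: {0,2,4,5,6,7,8,9,10} 8  {1,3,4,5,6,7,8,9,10} 56  {2,3,4,5,6,7,8,9,10} 28
  if 0:d drops first: 84 orders
  if 1:a drops first: 36 orders
heap linearizations: 120

120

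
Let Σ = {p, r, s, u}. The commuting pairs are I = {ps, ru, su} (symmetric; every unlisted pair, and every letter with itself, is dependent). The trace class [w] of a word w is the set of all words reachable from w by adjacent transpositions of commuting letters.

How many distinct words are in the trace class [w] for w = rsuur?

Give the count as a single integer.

drop 0:r onto floor
drop 1:s onto {0:r}
drop 2:u onto floor
drop 3:u onto {2:u}
drop 4:r onto {1:s}
ground layer = {0:r, 2:u}
drop-orders for the pieces not yet dropped (sum over which currently-grounded one goes next):
  1 to go: {3} 1  {4} 1
  2 to go: {1,4} 1  {2,3} 1  {3,4} 2
  3 to go: {0,1,4} 1  {1,3,4} 3  {2,3,4} 3
  if 0:r drops first: 6 orders
  if 2:u drops first: 4 orders
heap linearizations: 10

10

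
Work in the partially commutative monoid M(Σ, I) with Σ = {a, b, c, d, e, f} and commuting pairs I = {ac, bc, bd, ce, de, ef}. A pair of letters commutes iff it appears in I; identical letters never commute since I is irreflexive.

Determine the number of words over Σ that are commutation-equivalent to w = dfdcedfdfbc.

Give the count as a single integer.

19

#0=d has no predecessor
#1=f depends on [0:d]
#2=d depends on [1:f]
#3=c depends on [2:d]
#4=e has no predecessor
#5=d depends on [3:c]
#6=f depends on [5:d]
#7=d depends on [6:f]
#8=f depends on [7:d]
#9=b depends on [4:e, 8:f]
#10=c depends on [8:f]
sources: [0:d, 4:e]
N(rest) = Σ N(rest − s) over sources s of rest; N(one piece) = 1:
  size 1 → [9]=1  [10]=1
  size 2 → [4,9]=1  [9,10]=2
  size 3 → [4,9,10]=3  [8,9,10]=2
  size 4 → [4,8,9,10]=5  [7,8,9,10]=2
  size 5 → [4,7,8,9,10]=7  [6,7,8,9,10]=2
  size 6 → [4,6,7,8,9,10]=9  [5,6,7,8,9,10]=2
  size 7 → [3,5,6,7,8,9,10]=2  [4,5,6,7,8,9,10]=11
  size 8 → [2,3,5,6,7,8,9,10]=2  [3,4,5,6,7,8,9,10]=13
  size 9 → [1,2,3,5,6,7,8,9,10]=2  [2,3,4,5,6,7,8,9,10]=15
  first=0(d) contributes 17
  first=4(e) contributes 2
|[w]| = 19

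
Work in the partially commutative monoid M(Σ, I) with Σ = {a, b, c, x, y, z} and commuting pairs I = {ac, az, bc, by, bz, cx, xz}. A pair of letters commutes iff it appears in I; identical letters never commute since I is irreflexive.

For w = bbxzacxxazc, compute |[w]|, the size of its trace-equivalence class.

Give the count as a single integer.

330

0(b) covers ∅
1(b) covers 0:b
2(x) covers 1:b
3(z) covers ∅
4(a) covers 2:x
5(c) covers 3:z
6(x) covers 4:a
7(x) covers 6:x
8(a) covers 7:x
9(z) covers 5:c
10(c) covers 9:z
floor of heap: 0:b, 3:z
completions by unplaced set U, small U first (add the entries for U minus each lowest piece of U):
  |U|=1: {8}:1  {10}:1
  |U|=2: {7,8}:1  {8,10}:2  {9,10}:1
  |U|=3: {5,9,10}:1  {6,7,8}:1  {7,8,10}:3  {8,9,10}:3
  |U|=4: {3,5,9,10}:1  {4,6,7,8}:1  {5,8,9,10}:4  {6,7,8,10}:4  {7,8,9,10}:6
  |U|=5: {2,4,6,7,8}:1  {3,5,8,9,10}:5  {4,6,7,8,10}:5  {5,7,8,9,10}:10  {6,7,8,9,10}:10
  |U|=6: {1,2,4,6,7,8}:1  {2,4,6,7,8,10}:6  {3,5,7,8,9,10}:15  {4,6,7,8,9,10}:15  {5,6,7,8,9,10}:20
  |U|=7: {0,1,2,4,6,7,8}:1  {1,2,4,6,7,8,10}:7  {2,4,6,7,8,9,10}:21  {3,5,6,7,8,9,10}:35  {4,5,6,7,8,9,10}:35
  |U|=8: {0,1,2,4,6,7,8,10}:8  {1,2,4,6,7,8,9,10}:28  {2,4,5,6,7,8,9,10}:56  {3,4,5,6,7,8,9,10}:70
  |U|=9: {0,1,2,4,6,7,8,9,10}:36  {1,2,4,5,6,7,8,9,10}:84  {2,3,4,5,6,7,8,9,10}:126
  start at 0(b): 210
  start at 3(z): 120
sum over floor = 330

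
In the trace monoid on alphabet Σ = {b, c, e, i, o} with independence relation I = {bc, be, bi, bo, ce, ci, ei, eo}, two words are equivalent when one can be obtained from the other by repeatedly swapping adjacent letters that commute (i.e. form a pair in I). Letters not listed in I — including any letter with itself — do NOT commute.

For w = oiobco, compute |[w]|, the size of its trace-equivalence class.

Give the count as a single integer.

piece 0:o — minimal
piece 1:i rests on {0:o}
piece 2:o rests on {1:i}
piece 3:b — minimal
piece 4:c rests on {2:o}
piece 5:o rests on {4:c}
minimal pieces: {0:o, 3:b}
ways to finish when only these pieces remain (= sum over removing one remaining piece with nothing left below it):
  1 left: {3}→1  {5}→1
  2 left: {3,5}→2  {4,5}→1
  3 left: {2,4,5}→1  {3,4,5}→3
  4 left: {1,2,4,5}→1  {2,3,4,5}→4
  placing 0:o first → 5 extensions
  placing 3:b first → 1 extensions
total linear extensions = 6

6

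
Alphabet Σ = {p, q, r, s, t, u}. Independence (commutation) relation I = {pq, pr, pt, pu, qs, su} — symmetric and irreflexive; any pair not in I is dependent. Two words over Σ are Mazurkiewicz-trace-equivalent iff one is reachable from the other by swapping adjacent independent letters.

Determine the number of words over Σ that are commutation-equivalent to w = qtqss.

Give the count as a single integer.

3

#0=q has no predecessor
#1=t depends on [0:q]
#2=q depends on [1:t]
#3=s depends on [1:t]
#4=s depends on [3:s]
sources: [0:q]
N(rest) = Σ N(rest − s) over sources s of rest; N(one piece) = 1:
  size 1 → [2]=1  [4]=1
  size 2 → [2,4]=2  [3,4]=1
  size 3 → [2,3,4]=3
  first=0(q) contributes 3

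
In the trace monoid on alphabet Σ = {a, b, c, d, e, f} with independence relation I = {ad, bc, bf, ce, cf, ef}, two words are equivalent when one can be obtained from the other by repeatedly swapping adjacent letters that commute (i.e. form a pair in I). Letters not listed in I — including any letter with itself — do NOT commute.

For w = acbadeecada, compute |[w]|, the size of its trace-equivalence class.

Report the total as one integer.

0(a) covers ∅
1(c) covers 0:a
2(b) covers 0:a
3(a) covers 1:c, 2:b
4(d) covers 1:c, 2:b
5(e) covers 3:a, 4:d
6(e) covers 5:e
7(c) covers 3:a, 4:d
8(a) covers 6:e, 7:c
9(d) covers 6:e, 7:c
10(a) covers 8:a
floor of heap: 0:a
completions by unplaced set U, small U first (add the entries for U minus each lowest piece of U):
  |U|=1: {9}:1  {10}:1
  |U|=2: {8,10}:1  {9,10}:2
  |U|=3: {8,9,10}:3
  |U|=4: {6,8,9,10}:3  {7,8,9,10}:3
  |U|=5: {5,6,8,9,10}:3  {6,7,8,9,10}:6
  |U|=6: {5,6,7,8,9,10}:9
  |U|=7: {3,5,6,7,8,9,10}:9  {4,5,6,7,8,9,10}:9
  |U|=8: {3,4,5,6,7,8,9,10}:18
  |U|=9: {1,3,4,5,6,7,8,9,10}:18  {2,3,4,5,6,7,8,9,10}:18
  start at 0(a): 36

36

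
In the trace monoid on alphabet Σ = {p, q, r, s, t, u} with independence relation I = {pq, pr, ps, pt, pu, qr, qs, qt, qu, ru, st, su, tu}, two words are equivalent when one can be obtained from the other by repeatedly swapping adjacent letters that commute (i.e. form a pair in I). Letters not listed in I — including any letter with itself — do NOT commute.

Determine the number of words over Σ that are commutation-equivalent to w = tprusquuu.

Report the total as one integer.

2520

drop 0:t onto floor
drop 1:p onto floor
drop 2:r onto {0:t}
drop 3:u onto floor
drop 4:s onto {2:r}
drop 5:q onto floor
drop 6:u onto {3:u}
drop 7:u onto {6:u}
drop 8:u onto {7:u}
ground layer = {0:t, 1:p, 3:u, 5:q}
drop-orders for the pieces not yet dropped (sum over which currently-grounded one goes next):
  1 to go: {1} 1  {4} 1  {5} 1  {8} 1
  2 to go: {1,4} 2  {1,5} 2  {1,8} 2  {2,4} 1  {4,5} 2  {4,8} 2  {5,8} 2  {7,8} 1
  3 to go: {0,2,4} 1  {1,2,4} 3  {1,4,5} 6  {1,4,8} 6  {1,5,8} 6  {1,7,8} 3  {2,4,5} 3  {2,4,8} 3  {4,5,8} 6  {4,7,8} 3  {5,7,8} 3  {6,7,8} 1
  4 to go: {0,1,2,4} 4  {0,2,4,5} 4  {0,2,4,8} 4  {1,2,4,5} 12  {1,2,4,8} 12  {1,4,5,8} 24  {1,4,7,8} 12  {1,5,7,8} 12  {1,6,7,8} 4  {2,4,5,8} 12  {2,4,7,8} 6  {3,6,7,8} 1  {4,5,7,8} 12  {4,6,7,8} 4  {5,6,7,8} 4
  5 to go: {0,1,2,4,5} 20  {0,1,2,4,8} 20  {0,2,4,5,8} 20  {0,2,4,7,8} 10  {1,2,4,5,8} 60  {1,2,4,7,8} 30  {1,3,6,7,8} 5  {1,4,5,7,8} 60  {1,4,6,7,8} 20  {1,5,6,7,8} 20  {2,4,5,7,8} 30  {2,4,6,7,8} 10  {3,4,6,7,8} 5  {3,5,6,7,8} 5  {4,5,6,7,8} 20
  6 to go: {0,1,2,4,5,8} 120  {0,1,2,4,7,8} 60  {0,2,4,5,7,8} 60  {0,2,4,6,7,8} 20  {1,2,4,5,7,8} 180  {1,2,4,6,7,8} 60  {1,3,4,6,7,8} 30  {1,3,5,6,7,8} 30  {1,4,5,6,7,8} 120  {2,3,4,6,7,8} 15  {2,4,5,6,7,8} 60  {3,4,5,6,7,8} 30
  7 to go: {0,1,2,4,5,7,8} 420  {0,1,2,4,6,7,8} 140  {0,2,3,4,6,7,8} 35  {0,2,4,5,6,7,8} 140  {1,2,3,4,6,7,8} 105  {1,2,4,5,6,7,8} 420  {1,3,4,5,6,7,8} 210  {2,3,4,5,6,7,8} 105
  if 0:t drops first: 840 orders
  if 1:p drops first: 280 orders
  if 3:u drops first: 1120 orders
  if 5:q drops first: 280 orders
heap linearizations: 2520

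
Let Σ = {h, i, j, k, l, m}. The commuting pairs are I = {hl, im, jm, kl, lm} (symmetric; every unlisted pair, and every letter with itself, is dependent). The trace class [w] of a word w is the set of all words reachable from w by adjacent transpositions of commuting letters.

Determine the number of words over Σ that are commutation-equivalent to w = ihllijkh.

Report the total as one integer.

3

piece 0:i — minimal
piece 1:h rests on {0:i}
piece 2:l rests on {0:i}
piece 3:l rests on {2:l}
piece 4:i rests on {1:h, 3:l}
piece 5:j rests on {4:i}
piece 6:k rests on {5:j}
piece 7:h rests on {6:k}
minimal pieces: {0:i}
ways to finish when only these pieces remain (= sum over removing one remaining piece with nothing left below it):
  1 left: {7}→1
  2 left: {6,7}→1
  3 left: {5,6,7}→1
  4 left: {4,5,6,7}→1
  5 left: {1,4,5,6,7}→1  {3,4,5,6,7}→1
  6 left: {1,3,4,5,6,7}→2  {2,3,4,5,6,7}→1
  placing 0:i first → 3 extensions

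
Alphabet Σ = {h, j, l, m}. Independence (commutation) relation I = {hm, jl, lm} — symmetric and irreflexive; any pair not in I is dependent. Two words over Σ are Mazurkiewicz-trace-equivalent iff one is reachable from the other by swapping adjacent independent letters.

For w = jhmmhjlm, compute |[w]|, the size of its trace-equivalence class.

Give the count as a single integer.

0(j) covers ∅
1(h) covers 0:j
2(m) covers 0:j
3(m) covers 2:m
4(h) covers 1:h
5(j) covers 3:m, 4:h
6(l) covers 4:h
7(m) covers 5:j
floor of heap: 0:j
completions by unplaced set U, small U first (add the entries for U minus each lowest piece of U):
  |U|=1: {6}:1  {7}:1
  |U|=2: {5,7}:1  {6,7}:2
  |U|=3: {3,5,7}:1  {5,6,7}:3
  |U|=4: {2,3,5,7}:1  {3,5,6,7}:4  {4,5,6,7}:3
  |U|=5: {1,4,5,6,7}:3  {2,3,5,6,7}:5  {3,4,5,6,7}:7
  |U|=6: {1,3,4,5,6,7}:10  {2,3,4,5,6,7}:12
  start at 0(j): 22

22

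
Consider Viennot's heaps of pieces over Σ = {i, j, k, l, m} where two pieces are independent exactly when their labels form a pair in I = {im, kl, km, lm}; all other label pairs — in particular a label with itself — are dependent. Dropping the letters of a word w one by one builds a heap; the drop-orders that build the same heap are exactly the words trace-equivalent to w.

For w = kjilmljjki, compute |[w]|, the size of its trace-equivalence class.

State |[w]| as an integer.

#0=k has no predecessor
#1=j depends on [0:k]
#2=i depends on [1:j]
#3=l depends on [2:i]
#4=m depends on [1:j]
#5=l depends on [3:l]
#6=j depends on [4:m, 5:l]
#7=j depends on [6:j]
#8=k depends on [7:j]
#9=i depends on [8:k]
sources: [0:k]
N(rest) = Σ N(rest − s) over sources s of rest; N(one piece) = 1:
  size 1 → [9]=1
  size 2 → [8,9]=1
  size 3 → [7,8,9]=1
  size 4 → [6,7,8,9]=1
  size 5 → [4,6,7,8,9]=1  [5,6,7,8,9]=1
  size 6 → [3,5,6,7,8,9]=1  [4,5,6,7,8,9]=2
  size 7 → [2,3,5,6,7,8,9]=1  [3,4,5,6,7,8,9]=3
  size 8 → [2,3,4,5,6,7,8,9]=4
  first=0(k) contributes 4

4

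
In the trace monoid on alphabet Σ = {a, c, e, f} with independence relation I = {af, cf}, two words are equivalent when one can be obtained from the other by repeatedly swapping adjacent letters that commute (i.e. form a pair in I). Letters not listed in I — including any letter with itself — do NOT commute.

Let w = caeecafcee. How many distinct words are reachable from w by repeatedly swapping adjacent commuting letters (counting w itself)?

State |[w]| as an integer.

piece 0:c — minimal
piece 1:a rests on {0:c}
piece 2:e rests on {1:a}
piece 3:e rests on {2:e}
piece 4:c rests on {3:e}
piece 5:a rests on {4:c}
piece 6:f rests on {3:e}
piece 7:c rests on {5:a}
piece 8:e rests on {6:f, 7:c}
piece 9:e rests on {8:e}
minimal pieces: {0:c}
ways to finish when only these pieces remain (= sum over removing one remaining piece with nothing left below it):
  1 left: {9}→1
  2 left: {8,9}→1
  3 left: {6,8,9}→1  {7,8,9}→1
  4 left: {5,7,8,9}→1  {6,7,8,9}→2
  5 left: {4,5,7,8,9}→1  {5,6,7,8,9}→3
  6 left: {4,5,6,7,8,9}→4
  7 left: {3,4,5,6,7,8,9}→4
  8 left: {2,3,4,5,6,7,8,9}→4
  placing 0:c first → 4 extensions

4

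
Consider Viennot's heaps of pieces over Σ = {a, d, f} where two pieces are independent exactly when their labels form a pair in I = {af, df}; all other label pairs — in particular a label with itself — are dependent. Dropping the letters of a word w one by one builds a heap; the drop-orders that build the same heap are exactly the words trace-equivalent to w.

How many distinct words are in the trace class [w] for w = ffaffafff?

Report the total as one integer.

36

drop 0:f onto floor
drop 1:f onto {0:f}
drop 2:a onto floor
drop 3:f onto {1:f}
drop 4:f onto {3:f}
drop 5:a onto {2:a}
drop 6:f onto {4:f}
drop 7:f onto {6:f}
drop 8:f onto {7:f}
ground layer = {0:f, 2:a}
drop-orders for the pieces not yet dropped (sum over which currently-grounded one goes next):
  1 to go: {5} 1  {8} 1
  2 to go: {2,5} 1  {5,8} 2  {7,8} 1
  3 to go: {2,5,8} 3  {5,7,8} 3  {6,7,8} 1
  4 to go: {2,5,7,8} 6  {4,6,7,8} 1  {5,6,7,8} 4
  5 to go: {2,5,6,7,8} 10  {3,4,6,7,8} 1  {4,5,6,7,8} 5
  6 to go: {1,3,4,6,7,8} 1  {2,4,5,6,7,8} 15  {3,4,5,6,7,8} 6
  7 to go: {0,1,3,4,6,7,8} 1  {1,3,4,5,6,7,8} 7  {2,3,4,5,6,7,8} 21
  if 0:f drops first: 28 orders
  if 2:a drops first: 8 orders
heap linearizations: 36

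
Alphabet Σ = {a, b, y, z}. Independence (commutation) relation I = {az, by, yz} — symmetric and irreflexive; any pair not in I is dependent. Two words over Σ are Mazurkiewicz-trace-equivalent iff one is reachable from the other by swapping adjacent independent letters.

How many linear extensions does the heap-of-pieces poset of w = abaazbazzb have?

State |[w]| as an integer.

9

drop 0:a onto floor
drop 1:b onto {0:a}
drop 2:a onto {1:b}
drop 3:a onto {2:a}
drop 4:z onto {1:b}
drop 5:b onto {3:a, 4:z}
drop 6:a onto {5:b}
drop 7:z onto {5:b}
drop 8:z onto {7:z}
drop 9:b onto {6:a, 8:z}
ground layer = {0:a}
drop-orders for the pieces not yet dropped (sum over which currently-grounded one goes next):
  1 to go: {9} 1
  2 to go: {6,9} 1  {8,9} 1
  3 to go: {6,8,9} 2  {7,8,9} 1
  4 to go: {6,7,8,9} 3
  5 to go: {5,6,7,8,9} 3
  6 to go: {3,5,6,7,8,9} 3  {4,5,6,7,8,9} 3
  7 to go: {2,3,5,6,7,8,9} 3  {3,4,5,6,7,8,9} 6
  8 to go: {2,3,4,5,6,7,8,9} 9
  if 0:a drops first: 9 orders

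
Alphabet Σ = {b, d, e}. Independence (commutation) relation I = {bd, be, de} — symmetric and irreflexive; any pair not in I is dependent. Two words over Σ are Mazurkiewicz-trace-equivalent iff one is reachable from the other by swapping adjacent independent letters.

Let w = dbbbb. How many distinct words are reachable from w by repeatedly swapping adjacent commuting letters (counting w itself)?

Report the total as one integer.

0(d) covers ∅
1(b) covers ∅
2(b) covers 1:b
3(b) covers 2:b
4(b) covers 3:b
floor of heap: 0:d, 1:b
completions by unplaced set U, small U first (add the entries for U minus each lowest piece of U):
  |U|=1: {0}:1  {4}:1
  |U|=2: {0,4}:2  {3,4}:1
  |U|=3: {0,3,4}:3  {2,3,4}:1
  start at 0(d): 1
  start at 1(b): 4
sum over floor = 5

5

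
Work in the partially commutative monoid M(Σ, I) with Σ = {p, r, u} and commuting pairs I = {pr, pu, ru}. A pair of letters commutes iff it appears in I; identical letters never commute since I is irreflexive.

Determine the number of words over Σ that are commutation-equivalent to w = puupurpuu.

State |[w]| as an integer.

504

#0=p has no predecessor
#1=u has no predecessor
#2=u depends on [1:u]
#3=p depends on [0:p]
#4=u depends on [2:u]
#5=r has no predecessor
#6=p depends on [3:p]
#7=u depends on [4:u]
#8=u depends on [7:u]
sources: [0:p, 1:u, 5:r]
N(rest) = Σ N(rest − s) over sources s of rest; N(one piece) = 1:
  size 1 → [5]=1  [6]=1  [8]=1
  size 2 → [3,6]=1  [5,6]=2  [5,8]=2  [6,8]=2  [7,8]=1
  size 3 → [0,3,6]=1  [3,5,6]=3  [3,6,8]=3  [4,7,8]=1  [5,6,8]=6  [5,7,8]=3  [6,7,8]=3
  size 4 → [0,3,5,6]=4  [0,3,6,8]=4  [2,4,7,8]=1  [3,5,6,8]=12  [3,6,7,8]=6  [4,5,7,8]=4  [4,6,7,8]=4  [5,6,7,8]=12
  size 5 → [0,3,5,6,8]=20  [0,3,6,7,8]=10  [1,2,4,7,8]=1  [2,4,5,7,8]=5  [2,4,6,7,8]=5  [3,4,6,7,8]=10  [3,5,6,7,8]=30  [4,5,6,7,8]=20
  size 6 → [0,3,4,6,7,8]=20  [0,3,5,6,7,8]=60  [1,2,4,5,7,8]=6  [1,2,4,6,7,8]=6  [2,3,4,6,7,8]=15  [2,4,5,6,7,8]=30  [3,4,5,6,7,8]=60
  size 7 → [0,2,3,4,6,7,8]=35  [0,3,4,5,6,7,8]=140  [1,2,3,4,6,7,8]=21  [1,2,4,5,6,7,8]=42  [2,3,4,5,6,7,8]=105
  first=0(p) contributes 168
  first=1(u) contributes 280
  first=5(r) contributes 56
|[w]| = 504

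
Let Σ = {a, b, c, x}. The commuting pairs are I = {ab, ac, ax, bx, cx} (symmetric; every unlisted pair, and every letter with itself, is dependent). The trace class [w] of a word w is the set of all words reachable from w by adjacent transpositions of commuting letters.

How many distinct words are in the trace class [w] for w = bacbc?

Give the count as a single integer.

piece 0:b — minimal
piece 1:a — minimal
piece 2:c rests on {0:b}
piece 3:b rests on {2:c}
piece 4:c rests on {3:b}
minimal pieces: {0:b, 1:a}
ways to finish when only these pieces remain (= sum over removing one remaining piece with nothing left below it):
  1 left: {1}→1  {4}→1
  2 left: {1,4}→2  {3,4}→1
  3 left: {1,3,4}→3  {2,3,4}→1
  placing 0:b first → 4 extensions
  placing 1:a first → 1 extensions
total linear extensions = 5

5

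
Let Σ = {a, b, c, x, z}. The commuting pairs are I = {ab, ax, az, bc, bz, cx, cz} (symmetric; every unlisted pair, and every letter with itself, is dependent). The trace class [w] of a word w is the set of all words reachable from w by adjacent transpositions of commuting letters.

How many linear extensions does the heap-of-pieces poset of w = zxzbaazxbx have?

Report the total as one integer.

135

0(z) covers ∅
1(x) covers 0:z
2(z) covers 1:x
3(b) covers 1:x
4(a) covers ∅
5(a) covers 4:a
6(z) covers 2:z
7(x) covers 3:b, 6:z
8(b) covers 7:x
9(x) covers 8:b
floor of heap: 0:z, 4:a
completions by unplaced set U, small U first (add the entries for U minus each lowest piece of U):
  |U|=1: {5}:1  {9}:1
  |U|=2: {4,5}:1  {5,9}:2  {8,9}:1
  |U|=3: {4,5,9}:3  {5,8,9}:3  {7,8,9}:1
  |U|=4: {3,7,8,9}:1  {4,5,8,9}:6  {5,7,8,9}:4  {6,7,8,9}:1
  |U|=5: {2,6,7,8,9}:1  {3,5,7,8,9}:5  {3,6,7,8,9}:2  {4,5,7,8,9}:10  {5,6,7,8,9}:5
  |U|=6: {2,3,6,7,8,9}:3  {2,5,6,7,8,9}:6  {3,4,5,7,8,9}:15  {3,5,6,7,8,9}:12  {4,5,6,7,8,9}:15
  |U|=7: {1,2,3,6,7,8,9}:3  {2,3,5,6,7,8,9}:21  {2,4,5,6,7,8,9}:21  {3,4,5,6,7,8,9}:42
  |U|=8: {0,1,2,3,6,7,8,9}:3  {1,2,3,5,6,7,8,9}:24  {2,3,4,5,6,7,8,9}:84
  start at 0(z): 108
  start at 4(a): 27
sum over floor = 135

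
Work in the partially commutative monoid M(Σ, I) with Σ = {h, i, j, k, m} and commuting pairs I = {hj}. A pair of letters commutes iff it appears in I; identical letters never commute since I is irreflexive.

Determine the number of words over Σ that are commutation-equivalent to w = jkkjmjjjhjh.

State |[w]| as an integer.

0(j) covers ∅
1(k) covers 0:j
2(k) covers 1:k
3(j) covers 2:k
4(m) covers 3:j
5(j) covers 4:m
6(j) covers 5:j
7(j) covers 6:j
8(h) covers 4:m
9(j) covers 7:j
10(h) covers 8:h
floor of heap: 0:j
completions by unplaced set U, small U first (add the entries for U minus each lowest piece of U):
  |U|=1: {9}:1  {10}:1
  |U|=2: {7,9}:1  {8,10}:1  {9,10}:2
  |U|=3: {6,7,9}:1  {7,9,10}:3  {8,9,10}:3
  |U|=4: {5,6,7,9}:1  {6,7,9,10}:4  {7,8,9,10}:6
  |U|=5: {5,6,7,9,10}:5  {6,7,8,9,10}:10
  |U|=6: {5,6,7,8,9,10}:15
  |U|=7: {4,5,6,7,8,9,10}:15
  |U|=8: {3,4,5,6,7,8,9,10}:15
  |U|=9: {2,3,4,5,6,7,8,9,10}:15
  start at 0(j): 15

15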